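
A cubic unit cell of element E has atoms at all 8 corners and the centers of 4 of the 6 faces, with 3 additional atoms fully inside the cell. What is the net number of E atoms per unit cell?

6

Corner atoms are shared by 8 cells (1/8 each), face atoms by 2 (1/2 each), interior atoms are unshared.
Net atoms = 8 × 1/8 + 4 × 1/2 + 3 = 1 + 2 + 3 = 6.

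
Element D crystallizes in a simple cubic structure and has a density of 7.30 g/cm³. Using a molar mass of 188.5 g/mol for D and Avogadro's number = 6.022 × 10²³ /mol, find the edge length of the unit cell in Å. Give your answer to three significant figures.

With Z = 1 atom per simple cubic cell, a³ = Z·M/(N_A·ρ) = 1 × 188.5 / (6.022 × 10²³ × 7.300 g/cm³) = 4.288 × 10^-23 cm³.
a = (4.288 × 10^-23)^(1/3) = 3.500 × 10^-8 cm = 3.50 Å.

3.50 Å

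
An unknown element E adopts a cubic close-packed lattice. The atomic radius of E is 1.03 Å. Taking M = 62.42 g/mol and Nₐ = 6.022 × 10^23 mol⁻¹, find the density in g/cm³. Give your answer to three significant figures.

In an FCC lattice, atoms touch along the face diagonal, so √2·a = 4r, giving a = 2.913 Å = 2.913 × 10^-8 cm.
With Z = 4, ρ = Z·M/(N_A·a³) = 4 × 62.42 / (6.022 × 10²³ × 2.473 × 10^-23) = 16.77 g/cm³.

16.8 g/cm³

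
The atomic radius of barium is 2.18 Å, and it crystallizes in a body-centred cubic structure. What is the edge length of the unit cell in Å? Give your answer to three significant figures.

In a BCC lattice, atoms touch along the body diagonal, so √3·a = 4r.
a = 4r/√3 = 4 × 2.18 / 1.7321 = 5.03 Å.

5.03 Å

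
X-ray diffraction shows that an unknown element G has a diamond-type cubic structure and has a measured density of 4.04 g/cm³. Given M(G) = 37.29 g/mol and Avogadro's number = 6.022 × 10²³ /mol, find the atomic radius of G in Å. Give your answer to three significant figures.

For a diamond cubic cell (Z = 8), a³ = Z·M/(N_A·ρ) = 8 × 37.29 / (6.022 × 10²³ × 4.040) = 1.226 × 10^-22 cm³, so a = 4.968 × 10^-8 cm = 4.968 Å.
Nearest neighbors lie along the body diagonal with √3·a = 8r, so r = 0.2165 × a = 1.08 Å.

1.08 Å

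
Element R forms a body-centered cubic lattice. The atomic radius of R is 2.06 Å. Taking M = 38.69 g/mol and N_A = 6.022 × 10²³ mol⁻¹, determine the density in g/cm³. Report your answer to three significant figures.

1.19 g/cm³

In a BCC lattice, atoms touch along the body diagonal, so √3·a = 4r, giving a = 4.757 Å = 4.757 × 10^-8 cm.
With Z = 2, ρ = Z·M/(N_A·a³) = 2 × 38.69 / (6.022 × 10²³ × 1.077 × 10^-22) = 1.193 g/cm³.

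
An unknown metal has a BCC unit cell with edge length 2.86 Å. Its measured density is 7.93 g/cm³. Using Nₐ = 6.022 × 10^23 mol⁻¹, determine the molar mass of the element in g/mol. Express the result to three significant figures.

55.9 g/mol

A BCC cell has Z = 2 atoms; a = 2.860 × 10^-8 cm.
M = ρ·N_A·a³/Z = 7.93 × 6.022 × 10²³ × 2.339 × 10^-23 / 2 = 55.9 g/mol.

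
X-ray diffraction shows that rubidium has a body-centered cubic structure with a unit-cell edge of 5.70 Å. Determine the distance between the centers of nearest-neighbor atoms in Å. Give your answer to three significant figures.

4.94 Å

In a BCC structure, atoms touch along the body diagonal, so √3·a = 4r; the nearest-neighbor distance equals 2r = 0.8660·a.
d = 0.8660 × 5.70 = 4.94 Å.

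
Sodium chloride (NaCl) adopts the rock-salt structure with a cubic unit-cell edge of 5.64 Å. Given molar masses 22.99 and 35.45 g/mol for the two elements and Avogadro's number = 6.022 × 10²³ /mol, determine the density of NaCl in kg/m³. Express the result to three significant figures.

2160 kg/m³

The rock-salt structure contains Z = 4 formula units per cell; M(NaCl) = 22.99 + 35.45 = 58.44 g/mol.
a³ = (5.640 × 10^-8 cm)³ = 1.794 × 10^-22 cm³.
ρ = 4 × 58.44 / (6.022 × 10²³ × 1.794 × 10^-22) = 2.164 g/cm³ = 2160 kg/m³.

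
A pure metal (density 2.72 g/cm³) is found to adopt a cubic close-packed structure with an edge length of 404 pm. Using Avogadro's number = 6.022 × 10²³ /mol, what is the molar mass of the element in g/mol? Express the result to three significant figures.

27.0 g/mol

An FCC cell has Z = 4 atoms; a = 4.040 × 10^-8 cm.
M = ρ·N_A·a³/Z = 2.72 × 6.022 × 10²³ × 6.594 × 10^-23 / 4 = 27.0 g/mol.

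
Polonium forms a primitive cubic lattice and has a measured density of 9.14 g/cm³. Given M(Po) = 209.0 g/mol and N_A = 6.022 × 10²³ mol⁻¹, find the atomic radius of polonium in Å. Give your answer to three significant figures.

For a simple cubic cell (Z = 1), a³ = Z·M/(N_A·ρ) = 1 × 209.0 / (6.022 × 10²³ × 9.140) = 3.797 × 10^-23 cm³, so a = 3.361 × 10^-8 cm = 3.361 Å.
Atoms touch along the cell edge, so a = 2r, so r = 0.5000 × a = 1.68 Å.

1.68 Å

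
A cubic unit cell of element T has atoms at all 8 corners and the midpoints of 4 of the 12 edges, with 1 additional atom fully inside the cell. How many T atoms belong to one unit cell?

Corner atoms are shared by 8 cells (1/8 each), edge atoms by 4 (1/4 each), interior atoms are unshared.
Net atoms = 8 × 1/8 + 4 × 1/4 + 1 = 1 + 1 + 1 = 3.

3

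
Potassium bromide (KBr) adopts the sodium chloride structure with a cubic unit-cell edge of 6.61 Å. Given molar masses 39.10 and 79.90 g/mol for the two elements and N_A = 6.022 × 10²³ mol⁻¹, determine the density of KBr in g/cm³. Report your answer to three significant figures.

The sodium chloride structure contains Z = 4 formula units per cell; M(KBr) = 39.10 + 79.90 = 119.0 g/mol.
a³ = (6.610 × 10^-8 cm)³ = 2.888 × 10^-22 cm³.
ρ = 4 × 119.0 / (6.022 × 10²³ × 2.888 × 10^-22) = 2.737 g/cm³.

2.74 g/cm³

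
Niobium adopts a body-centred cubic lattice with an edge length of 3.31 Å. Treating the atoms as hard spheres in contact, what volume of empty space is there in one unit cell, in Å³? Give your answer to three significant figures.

In a BCC lattice atoms touch along the body diagonal, so √3·a = 4r, so r = 0.4330a = 1.433 Å.
V_cell = a³ = 36.26 Å³; V_atoms = 2 × (4/3)πr³ = 24.67 Å³.
Empty space = 36.26 − 24.67 = 11.6 Å³.

11.6 Å³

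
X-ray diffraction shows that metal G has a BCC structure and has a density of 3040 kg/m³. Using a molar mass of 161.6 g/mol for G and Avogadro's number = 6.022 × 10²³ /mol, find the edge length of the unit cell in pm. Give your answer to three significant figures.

With Z = 2 atoms per BCC cell, a³ = Z·M/(N_A·ρ) = 2 × 161.6 / (6.022 × 10²³ × 3.040 g/cm³) = 1.765 × 10^-22 cm³.
a = (1.765 × 10^-22)^(1/3) = 5.610 × 10^-8 cm = 561 pm.

561 pm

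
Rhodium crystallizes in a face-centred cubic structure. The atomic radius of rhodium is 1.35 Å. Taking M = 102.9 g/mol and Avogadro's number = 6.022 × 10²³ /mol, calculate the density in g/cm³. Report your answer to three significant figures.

In an FCC lattice, atoms touch along the face diagonal, so √2·a = 4r, giving a = 3.818 Å = 3.818 × 10^-8 cm.
With Z = 4, ρ = Z·M/(N_A·a³) = 4 × 102.9 / (6.022 × 10²³ × 5.567 × 10^-23) = 12.28 g/cm³.

12.3 g/cm³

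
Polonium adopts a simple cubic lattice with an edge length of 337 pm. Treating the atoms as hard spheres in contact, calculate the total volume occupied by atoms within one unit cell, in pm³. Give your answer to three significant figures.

2.00 × 10^7 pm³

In a simple cubic lattice atoms touch along the cell edge, so a = 2r, so r = 0.5000a = 168.5 pm.
V_atoms = Z × (4/3)πr³ = 1 × (4/3)π × (168.5)³ = 2.00 × 10^7 pm³.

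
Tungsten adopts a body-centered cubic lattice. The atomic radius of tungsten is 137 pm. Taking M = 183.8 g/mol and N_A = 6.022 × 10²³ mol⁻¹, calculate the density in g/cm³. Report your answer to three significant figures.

In a BCC lattice, atoms touch along the body diagonal, so √3·a = 4r, giving a = 316.4 pm = 3.164 × 10^-8 cm.
With Z = 2, ρ = Z·M/(N_A·a³) = 2 × 183.8 / (6.022 × 10²³ × 3.167 × 10^-23) = 19.27 g/cm³.

19.3 g/cm³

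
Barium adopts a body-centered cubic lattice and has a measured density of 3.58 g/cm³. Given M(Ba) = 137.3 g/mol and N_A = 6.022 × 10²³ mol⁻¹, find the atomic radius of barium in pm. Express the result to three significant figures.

218 pm

For a BCC cell (Z = 2), a³ = Z·M/(N_A·ρ) = 2 × 137.3 / (6.022 × 10²³ × 3.580) = 1.274 × 10^-22 cm³, so a = 5.031 × 10^-8 cm = 503.1 pm.
Atoms touch along the body diagonal, so √3·a = 4r, so r = 0.4330 × a = 218 pm.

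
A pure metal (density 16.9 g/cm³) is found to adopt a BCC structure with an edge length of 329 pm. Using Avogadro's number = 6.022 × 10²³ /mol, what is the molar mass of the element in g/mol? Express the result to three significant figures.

A BCC cell has Z = 2 atoms; a = 3.290 × 10^-8 cm.
M = ρ·N_A·a³/Z = 16.9 × 6.022 × 10²³ × 3.561 × 10^-23 / 2 = 181 g/mol.

181 g/mol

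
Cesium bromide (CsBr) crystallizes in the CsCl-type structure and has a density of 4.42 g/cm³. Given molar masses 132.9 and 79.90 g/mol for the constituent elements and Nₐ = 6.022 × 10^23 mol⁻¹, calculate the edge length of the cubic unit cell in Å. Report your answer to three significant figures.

4.31 Å

M(CsBr) = 212.8 g/mol; Z = 1 formula unit per cell.
a³ = Z·M/(N_A·ρ) = 1 × 212.8 / (6.022 × 10²³ × 4.42) = 7.995 × 10^-23 cm³, so a = 4.308 × 10^-8 cm = 4.31 Å.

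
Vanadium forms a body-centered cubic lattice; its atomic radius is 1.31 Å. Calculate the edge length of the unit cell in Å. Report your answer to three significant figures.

In a BCC lattice, atoms touch along the body diagonal, so √3·a = 4r.
a = 4r/√3 = 4 × 1.31 / 1.7321 = 3.03 Å.

3.03 Å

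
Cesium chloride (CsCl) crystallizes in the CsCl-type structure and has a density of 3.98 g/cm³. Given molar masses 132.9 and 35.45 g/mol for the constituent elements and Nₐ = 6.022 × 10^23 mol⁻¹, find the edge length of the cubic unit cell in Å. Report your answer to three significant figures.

M(CsCl) = 168.35 g/mol; Z = 1 formula unit per cell.
a³ = Z·M/(N_A·ρ) = 1 × 168.35 / (6.022 × 10²³ × 3.98) = 7.024 × 10^-23 cm³, so a = 4.126 × 10^-8 cm = 4.13 Å.

4.13 Å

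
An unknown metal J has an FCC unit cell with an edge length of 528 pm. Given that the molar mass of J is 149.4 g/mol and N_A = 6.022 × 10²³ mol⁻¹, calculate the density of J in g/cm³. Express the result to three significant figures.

6.74 g/cm³

An FCC unit cell contains Z = 4 atoms.
Cell volume: a³ = (528 pm)³ = (5.280 × 10^-8 cm)³ = 1.472 × 10^-22 cm³.
ρ = Z·M/(N_A·a³) = 4 × 149.4 / (6.022 × 10²³ × 1.472 × 10^-22) = 6.742 g/cm³.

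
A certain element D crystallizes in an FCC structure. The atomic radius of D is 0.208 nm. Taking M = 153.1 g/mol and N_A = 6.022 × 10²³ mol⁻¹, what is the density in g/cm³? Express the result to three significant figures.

In an FCC lattice, atoms touch along the face diagonal, so √2·a = 4r, giving a = 0.5883 nm = 5.883 × 10^-8 cm.
With Z = 4, ρ = Z·M/(N_A·a³) = 4 × 153.1 / (6.022 × 10²³ × 2.036 × 10^-22) = 4.994 g/cm³.

4.99 g/cm³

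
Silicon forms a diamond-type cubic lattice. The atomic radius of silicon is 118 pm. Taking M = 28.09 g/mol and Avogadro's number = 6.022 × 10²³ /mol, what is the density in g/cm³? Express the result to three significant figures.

2.30 g/cm³

In a diamond cubic lattice, nearest neighbors lie along the body diagonal with √3·a = 8r, giving a = 545.0 pm = 5.450 × 10^-8 cm.
With Z = 8, ρ = Z·M/(N_A·a³) = 8 × 28.09 / (6.022 × 10²³ × 1.619 × 10^-22) = 2.305 g/cm³.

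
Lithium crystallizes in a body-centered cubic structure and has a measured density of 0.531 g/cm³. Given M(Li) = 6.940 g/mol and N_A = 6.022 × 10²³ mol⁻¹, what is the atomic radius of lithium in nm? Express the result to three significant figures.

For a BCC cell (Z = 2), a³ = Z·M/(N_A·ρ) = 2 × 6.940 / (6.022 × 10²³ × 0.5310) = 4.341 × 10^-23 cm³, so a = 3.514 × 10^-8 cm = 0.3514 nm.
Atoms touch along the body diagonal, so √3·a = 4r, so r = 0.4330 × a = 0.152 nm.

0.152 nm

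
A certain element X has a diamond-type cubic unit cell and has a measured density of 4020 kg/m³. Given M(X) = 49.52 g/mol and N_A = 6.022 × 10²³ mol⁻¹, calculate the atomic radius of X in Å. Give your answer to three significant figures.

For a diamond cubic cell (Z = 8), a³ = Z·M/(N_A·ρ) = 8 × 49.52 / (6.022 × 10²³ × 4.020) = 1.636 × 10^-22 cm³, so a = 5.470 × 10^-8 cm = 5.470 Å.
Nearest neighbors lie along the body diagonal with √3·a = 8r, so r = 0.2165 × a = 1.18 Å.

1.18 Å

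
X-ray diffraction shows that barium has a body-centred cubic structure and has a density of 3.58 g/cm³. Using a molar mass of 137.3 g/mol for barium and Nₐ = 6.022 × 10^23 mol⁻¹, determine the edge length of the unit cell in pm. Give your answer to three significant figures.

503 pm

With Z = 2 atoms per BCC cell, a³ = Z·M/(N_A·ρ) = 2 × 137.3 / (6.022 × 10²³ × 3.580 g/cm³) = 1.274 × 10^-22 cm³.
a = (1.274 × 10^-22)^(1/3) = 5.031 × 10^-8 cm = 503 pm.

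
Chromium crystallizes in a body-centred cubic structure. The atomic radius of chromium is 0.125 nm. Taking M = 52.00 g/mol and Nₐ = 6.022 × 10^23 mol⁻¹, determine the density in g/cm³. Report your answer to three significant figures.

7.18 g/cm³

In a BCC lattice, atoms touch along the body diagonal, so √3·a = 4r, giving a = 0.2887 nm = 2.887 × 10^-8 cm.
With Z = 2, ρ = Z·M/(N_A·a³) = 2 × 52.00 / (6.022 × 10²³ × 2.406 × 10^-23) = 7.179 g/cm³.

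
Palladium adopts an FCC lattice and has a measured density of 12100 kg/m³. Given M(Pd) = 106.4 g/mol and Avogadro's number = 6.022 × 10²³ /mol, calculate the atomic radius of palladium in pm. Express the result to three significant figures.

For an FCC cell (Z = 4), a³ = Z·M/(N_A·ρ) = 4 × 106.4 / (6.022 × 10²³ × 12.10) = 5.841 × 10^-23 cm³, so a = 3.880 × 10^-8 cm = 388.0 pm.
Atoms touch along the face diagonal, so √2·a = 4r, so r = 0.3536 × a = 137 pm.

137 pm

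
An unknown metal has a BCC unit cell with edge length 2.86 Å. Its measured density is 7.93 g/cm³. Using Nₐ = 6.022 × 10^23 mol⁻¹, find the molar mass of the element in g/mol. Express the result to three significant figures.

55.9 g/mol

A BCC cell has Z = 2 atoms; a = 2.860 × 10^-8 cm.
M = ρ·N_A·a³/Z = 7.93 × 6.022 × 10²³ × 2.339 × 10^-23 / 2 = 55.9 g/mol.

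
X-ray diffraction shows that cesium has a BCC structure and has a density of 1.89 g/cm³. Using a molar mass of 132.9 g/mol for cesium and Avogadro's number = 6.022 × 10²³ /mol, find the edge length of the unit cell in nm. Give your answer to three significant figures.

With Z = 2 atoms per BCC cell, a³ = Z·M/(N_A·ρ) = 2 × 132.9 / (6.022 × 10²³ × 1.890 g/cm³) = 2.335 × 10^-22 cm³.
a = (2.335 × 10^-22)^(1/3) = 6.158 × 10^-8 cm = 0.616 nm.

0.616 nm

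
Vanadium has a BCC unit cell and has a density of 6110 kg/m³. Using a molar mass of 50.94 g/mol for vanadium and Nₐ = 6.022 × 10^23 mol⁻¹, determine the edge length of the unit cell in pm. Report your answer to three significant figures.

303 pm

With Z = 2 atoms per BCC cell, a³ = Z·M/(N_A·ρ) = 2 × 50.94 / (6.022 × 10²³ × 6.110 g/cm³) = 2.769 × 10^-23 cm³.
a = (2.769 × 10^-23)^(1/3) = 3.025 × 10^-8 cm = 303 pm.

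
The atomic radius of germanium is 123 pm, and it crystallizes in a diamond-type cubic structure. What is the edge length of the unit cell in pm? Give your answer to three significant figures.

In a diamond cubic lattice, nearest neighbors lie along the body diagonal with √3·a = 8r.
a = 8r/√3 = 8 × 123 / 1.7321 = 568 pm.

568 pm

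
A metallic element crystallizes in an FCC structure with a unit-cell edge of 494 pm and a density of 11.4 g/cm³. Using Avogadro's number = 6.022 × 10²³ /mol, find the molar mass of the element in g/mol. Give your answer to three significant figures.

207 g/mol

An FCC cell has Z = 4 atoms; a = 4.940 × 10^-8 cm.
M = ρ·N_A·a³/Z = 11.4 × 6.022 × 10²³ × 1.206 × 10^-22 / 4 = 207 g/mol.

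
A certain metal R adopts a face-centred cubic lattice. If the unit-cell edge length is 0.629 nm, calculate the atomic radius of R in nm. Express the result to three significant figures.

In an FCC lattice, atoms touch along the face diagonal, so √2·a = 4r.
r = √2·a/4 = 1.4142 × 0.629 / 4 = 0.222 nm.

0.222 nm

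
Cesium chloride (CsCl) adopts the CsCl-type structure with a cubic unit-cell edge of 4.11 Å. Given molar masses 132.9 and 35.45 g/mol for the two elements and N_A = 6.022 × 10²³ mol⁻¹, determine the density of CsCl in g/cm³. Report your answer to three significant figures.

The CsCl-type structure contains Z = 1 formula unit per cell; M(CsCl) = 132.9 + 35.45 = 168.35 g/mol.
a³ = (4.110 × 10^-8 cm)³ = 6.943 × 10^-23 cm³.
ρ = 1 × 168.35 / (6.022 × 10²³ × 6.943 × 10^-23) = 4.027 g/cm³.

4.03 g/cm³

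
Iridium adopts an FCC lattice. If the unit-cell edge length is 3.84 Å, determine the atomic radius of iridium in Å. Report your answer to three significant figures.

In an FCC lattice, atoms touch along the face diagonal, so √2·a = 4r.
r = √2·a/4 = 1.4142 × 3.84 / 4 = 1.36 Å.

1.36 Å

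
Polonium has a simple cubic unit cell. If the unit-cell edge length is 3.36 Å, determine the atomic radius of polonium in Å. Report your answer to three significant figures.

In a simple cubic lattice, atoms touch along the cell edge, so a = 2r.
r = a/2 = 3.36/2 = 1.68 Å.

1.68 Å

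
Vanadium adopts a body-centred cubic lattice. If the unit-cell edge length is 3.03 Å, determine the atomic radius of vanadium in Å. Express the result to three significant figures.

In a BCC lattice, atoms touch along the body diagonal, so √3·a = 4r.
r = √3·a/4 = 1.7321 × 3.03 / 4 = 1.31 Å.

1.31 Å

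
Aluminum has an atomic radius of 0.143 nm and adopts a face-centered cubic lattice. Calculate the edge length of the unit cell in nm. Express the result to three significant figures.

In an FCC lattice, atoms touch along the face diagonal, so √2·a = 4r.
a = 4r/√2 = 4 × 0.143 / 1.4142 = 0.404 nm.

0.404 nm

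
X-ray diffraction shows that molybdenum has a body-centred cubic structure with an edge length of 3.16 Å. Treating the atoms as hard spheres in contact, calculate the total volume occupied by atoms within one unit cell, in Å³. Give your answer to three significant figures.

In a BCC lattice atoms touch along the body diagonal, so √3·a = 4r, so r = 0.4330a = 1.368 Å.
V_atoms = Z × (4/3)πr³ = 2 × (4/3)π × (1.368)³ = 21.5 Å³.

21.5 Å³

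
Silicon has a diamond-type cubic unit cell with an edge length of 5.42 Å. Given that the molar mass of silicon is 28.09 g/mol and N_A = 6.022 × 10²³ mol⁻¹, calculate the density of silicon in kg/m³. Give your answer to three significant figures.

A diamond cubic unit cell contains Z = 8 atoms.
Cell volume: a³ = (5.42 Å)³ = (5.420 × 10^-8 cm)³ = 1.592 × 10^-22 cm³.
ρ = Z·M/(N_A·a³) = 8 × 28.09 / (6.022 × 10²³ × 1.592 × 10^-22) = 2.344 g/cm³ = 2340 kg/m³.

2340 kg/m³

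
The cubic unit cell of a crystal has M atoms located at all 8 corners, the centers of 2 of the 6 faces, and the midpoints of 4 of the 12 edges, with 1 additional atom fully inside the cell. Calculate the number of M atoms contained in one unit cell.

4

Corner atoms are shared by 8 cells (1/8 each), face atoms by 2 (1/2 each), edge atoms by 4 (1/4 each), interior atoms are unshared.
Net atoms = 8 × 1/8 + 2 × 1/2 + 4 × 1/4 + 1 = 1 + 1 + 1 + 1 = 4.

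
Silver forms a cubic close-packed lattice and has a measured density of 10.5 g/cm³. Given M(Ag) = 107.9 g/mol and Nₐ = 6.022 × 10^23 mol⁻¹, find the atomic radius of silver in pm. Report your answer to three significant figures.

For an FCC cell (Z = 4), a³ = Z·M/(N_A·ρ) = 4 × 107.9 / (6.022 × 10²³ × 10.50) = 6.826 × 10^-23 cm³, so a = 4.087 × 10^-8 cm = 408.7 pm.
Atoms touch along the face diagonal, so √2·a = 4r, so r = 0.3536 × a = 144 pm.

144 pm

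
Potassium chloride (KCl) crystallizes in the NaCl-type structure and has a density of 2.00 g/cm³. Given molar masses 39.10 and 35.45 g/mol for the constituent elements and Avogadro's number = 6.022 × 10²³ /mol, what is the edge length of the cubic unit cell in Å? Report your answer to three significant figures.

M(KCl) = 74.55 g/mol; Z = 4 formula units per cell.
a³ = Z·M/(N_A·ρ) = 4 × 74.55 / (6.022 × 10²³ × 2.00) = 2.476 × 10^-22 cm³, so a = 6.279 × 10^-8 cm = 6.28 Å.

6.28 Å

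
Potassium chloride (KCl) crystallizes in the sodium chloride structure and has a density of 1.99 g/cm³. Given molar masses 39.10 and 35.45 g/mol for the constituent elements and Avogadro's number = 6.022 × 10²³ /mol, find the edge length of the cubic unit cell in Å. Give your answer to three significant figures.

6.29 Å

M(KCl) = 74.55 g/mol; Z = 4 formula units per cell.
a³ = Z·M/(N_A·ρ) = 4 × 74.55 / (6.022 × 10²³ × 1.99) = 2.488 × 10^-22 cm³, so a = 6.290 × 10^-8 cm = 6.29 Å.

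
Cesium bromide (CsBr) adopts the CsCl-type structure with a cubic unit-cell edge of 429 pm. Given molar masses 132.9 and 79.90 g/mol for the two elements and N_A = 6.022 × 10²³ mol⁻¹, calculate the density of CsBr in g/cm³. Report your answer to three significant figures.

The CsCl-type structure contains Z = 1 formula unit per cell; M(CsBr) = 132.9 + 79.90 = 212.8 g/mol.
a³ = (4.290 × 10^-8 cm)³ = 7.895 × 10^-23 cm³.
ρ = 1 × 212.8 / (6.022 × 10²³ × 7.895 × 10^-23) = 4.476 g/cm³.

4.48 g/cm³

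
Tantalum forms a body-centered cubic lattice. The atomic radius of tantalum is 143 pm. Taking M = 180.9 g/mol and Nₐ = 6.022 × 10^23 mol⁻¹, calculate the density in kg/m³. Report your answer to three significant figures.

In a BCC lattice, atoms touch along the body diagonal, so √3·a = 4r, giving a = 330.2 pm = 3.302 × 10^-8 cm.
With Z = 2, ρ = Z·M/(N_A·a³) = 2 × 180.9 / (6.022 × 10²³ × 3.602 × 10^-23) = 16.68 g/cm³ = 16700 kg/m³.

16700 kg/m³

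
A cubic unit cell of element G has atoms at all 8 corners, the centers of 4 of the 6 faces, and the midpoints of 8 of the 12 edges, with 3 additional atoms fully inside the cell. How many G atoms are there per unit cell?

8

Corner atoms are shared by 8 cells (1/8 each), face atoms by 2 (1/2 each), edge atoms by 4 (1/4 each), interior atoms are unshared.
Net atoms = 8 × 1/8 + 4 × 1/2 + 8 × 1/4 + 3 = 1 + 2 + 2 + 3 = 8.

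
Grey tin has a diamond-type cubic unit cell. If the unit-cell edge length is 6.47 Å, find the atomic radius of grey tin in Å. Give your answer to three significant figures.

1.40 Å

In a diamond cubic lattice, nearest neighbors lie along the body diagonal with √3·a = 8r.
r = √3·a/8 = 1.7321 × 6.47 / 8 = 1.40 Å.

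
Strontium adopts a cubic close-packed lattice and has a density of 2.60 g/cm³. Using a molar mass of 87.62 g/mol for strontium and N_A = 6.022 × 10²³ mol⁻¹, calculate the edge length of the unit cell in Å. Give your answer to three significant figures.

6.07 Å

With Z = 4 atoms per FCC cell, a³ = Z·M/(N_A·ρ) = 4 × 87.62 / (6.022 × 10²³ × 2.600 g/cm³) = 2.238 × 10^-22 cm³.
a = (2.238 × 10^-22)^(1/3) = 6.072 × 10^-8 cm = 6.07 Å.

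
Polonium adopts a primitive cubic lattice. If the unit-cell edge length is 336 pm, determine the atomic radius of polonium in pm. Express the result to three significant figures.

In a simple cubic lattice, atoms touch along the cell edge, so a = 2r.
r = a/2 = 336/2 = 168 pm.

168 pm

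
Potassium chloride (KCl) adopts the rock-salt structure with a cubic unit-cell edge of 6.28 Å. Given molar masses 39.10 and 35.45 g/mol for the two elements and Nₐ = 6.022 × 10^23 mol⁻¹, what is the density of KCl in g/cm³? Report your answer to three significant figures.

2.00 g/cm³

The rock-salt structure contains Z = 4 formula units per cell; M(KCl) = 39.10 + 35.45 = 74.55 g/mol.
a³ = (6.280 × 10^-8 cm)³ = 2.477 × 10^-22 cm³.
ρ = 4 × 74.55 / (6.022 × 10²³ × 2.477 × 10^-22) = 1.999 g/cm³.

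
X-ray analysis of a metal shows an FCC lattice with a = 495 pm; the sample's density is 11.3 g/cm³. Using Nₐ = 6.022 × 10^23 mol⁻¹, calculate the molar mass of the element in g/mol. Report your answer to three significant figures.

An FCC cell has Z = 4 atoms; a = 4.950 × 10^-8 cm.
M = ρ·N_A·a³/Z = 11.3 × 6.022 × 10²³ × 1.213 × 10^-22 / 4 = 206 g/mol.

206 g/mol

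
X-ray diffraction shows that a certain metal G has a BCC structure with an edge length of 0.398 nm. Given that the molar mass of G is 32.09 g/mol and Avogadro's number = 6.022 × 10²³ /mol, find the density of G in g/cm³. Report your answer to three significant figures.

A BCC unit cell contains Z = 2 atoms.
Cell volume: a³ = (0.398 nm)³ = (3.980 × 10^-8 cm)³ = 6.304 × 10^-23 cm³.
ρ = Z·M/(N_A·a³) = 2 × 32.09 / (6.022 × 10²³ × 6.304 × 10^-23) = 1.690 g/cm³.

1.69 g/cm³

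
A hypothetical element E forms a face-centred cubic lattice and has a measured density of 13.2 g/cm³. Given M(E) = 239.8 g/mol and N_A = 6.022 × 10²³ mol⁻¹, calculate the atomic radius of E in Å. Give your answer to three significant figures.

1.75 Å

For an FCC cell (Z = 4), a³ = Z·M/(N_A·ρ) = 4 × 239.8 / (6.022 × 10²³ × 13.20) = 1.207 × 10^-22 cm³, so a = 4.942 × 10^-8 cm = 4.942 Å.
Atoms touch along the face diagonal, so √2·a = 4r, so r = 0.3536 × a = 1.75 Å.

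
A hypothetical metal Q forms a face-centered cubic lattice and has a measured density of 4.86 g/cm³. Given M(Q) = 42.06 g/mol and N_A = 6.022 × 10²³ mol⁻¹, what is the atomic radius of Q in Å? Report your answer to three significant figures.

For an FCC cell (Z = 4), a³ = Z·M/(N_A·ρ) = 4 × 42.06 / (6.022 × 10²³ × 4.860) = 5.748 × 10^-23 cm³, so a = 3.859 × 10^-8 cm = 3.859 Å.
Atoms touch along the face diagonal, so √2·a = 4r, so r = 0.3536 × a = 1.36 Å.

1.36 Å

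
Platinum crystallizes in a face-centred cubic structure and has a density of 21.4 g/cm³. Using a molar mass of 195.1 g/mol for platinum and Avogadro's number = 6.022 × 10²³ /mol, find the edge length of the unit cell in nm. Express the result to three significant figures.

0.393 nm

With Z = 4 atoms per FCC cell, a³ = Z·M/(N_A·ρ) = 4 × 195.1 / (6.022 × 10²³ × 21.40 g/cm³) = 6.056 × 10^-23 cm³.
a = (6.056 × 10^-23)^(1/3) = 3.927 × 10^-8 cm = 0.393 nm.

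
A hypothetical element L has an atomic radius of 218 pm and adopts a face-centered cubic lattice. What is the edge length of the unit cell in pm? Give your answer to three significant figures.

In an FCC lattice, atoms touch along the face diagonal, so √2·a = 4r.
a = 4r/√2 = 4 × 218 / 1.4142 = 617 pm.

617 pm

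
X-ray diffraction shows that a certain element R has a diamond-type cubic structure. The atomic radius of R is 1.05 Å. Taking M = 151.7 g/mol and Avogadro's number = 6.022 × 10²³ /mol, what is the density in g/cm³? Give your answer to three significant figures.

In a diamond cubic lattice, nearest neighbors lie along the body diagonal with √3·a = 8r, giving a = 4.850 Å = 4.850 × 10^-8 cm.
With Z = 8, ρ = Z·M/(N_A·a³) = 8 × 151.7 / (6.022 × 10²³ × 1.141 × 10^-22) = 17.67 g/cm³.

17.7 g/cm³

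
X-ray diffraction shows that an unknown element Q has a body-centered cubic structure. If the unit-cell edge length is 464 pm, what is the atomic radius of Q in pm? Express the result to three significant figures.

201 pm

In a BCC lattice, atoms touch along the body diagonal, so √3·a = 4r.
r = √3·a/4 = 1.7321 × 464 / 4 = 201 pm.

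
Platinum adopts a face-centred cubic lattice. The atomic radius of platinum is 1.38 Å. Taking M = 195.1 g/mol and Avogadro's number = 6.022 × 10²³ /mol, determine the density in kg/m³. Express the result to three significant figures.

21800 kg/m³

In an FCC lattice, atoms touch along the face diagonal, so √2·a = 4r, giving a = 3.903 Å = 3.903 × 10^-8 cm.
With Z = 4, ρ = Z·M/(N_A·a³) = 4 × 195.1 / (6.022 × 10²³ × 5.947 × 10^-23) = 21.79 g/cm³ = 21800 kg/m³.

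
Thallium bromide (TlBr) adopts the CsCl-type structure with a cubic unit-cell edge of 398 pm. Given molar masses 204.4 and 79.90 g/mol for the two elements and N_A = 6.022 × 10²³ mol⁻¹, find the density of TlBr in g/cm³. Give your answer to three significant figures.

The CsCl-type structure contains Z = 1 formula unit per cell; M(TlBr) = 204.4 + 79.90 = 284.3 g/mol.
a³ = (3.980 × 10^-8 cm)³ = 6.304 × 10^-23 cm³.
ρ = 1 × 284.3 / (6.022 × 10²³ × 6.304 × 10^-23) = 7.488 g/cm³.

7.49 g/cm³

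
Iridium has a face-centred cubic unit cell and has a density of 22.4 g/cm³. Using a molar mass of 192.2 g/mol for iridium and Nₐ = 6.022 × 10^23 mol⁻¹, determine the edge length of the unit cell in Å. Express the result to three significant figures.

With Z = 4 atoms per FCC cell, a³ = Z·M/(N_A·ρ) = 4 × 192.2 / (6.022 × 10²³ × 22.40 g/cm³) = 5.699 × 10^-23 cm³.
a = (5.699 × 10^-23)^(1/3) = 3.848 × 10^-8 cm = 3.85 Å.

3.85 Å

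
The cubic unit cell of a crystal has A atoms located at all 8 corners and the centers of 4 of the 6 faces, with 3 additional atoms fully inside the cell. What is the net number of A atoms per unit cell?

6

Corner atoms are shared by 8 cells (1/8 each), face atoms by 2 (1/2 each), interior atoms are unshared.
Net atoms = 8 × 1/8 + 4 × 1/2 + 3 = 1 + 2 + 3 = 6.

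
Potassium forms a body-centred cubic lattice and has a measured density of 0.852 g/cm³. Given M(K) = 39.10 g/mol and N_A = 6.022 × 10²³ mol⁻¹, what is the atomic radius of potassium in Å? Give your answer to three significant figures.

For a BCC cell (Z = 2), a³ = Z·M/(N_A·ρ) = 2 × 39.10 / (6.022 × 10²³ × 0.8520) = 1.524 × 10^-22 cm³, so a = 5.342 × 10^-8 cm = 5.342 Å.
Atoms touch along the body diagonal, so √3·a = 4r, so r = 0.4330 × a = 2.31 Å.

2.31 Å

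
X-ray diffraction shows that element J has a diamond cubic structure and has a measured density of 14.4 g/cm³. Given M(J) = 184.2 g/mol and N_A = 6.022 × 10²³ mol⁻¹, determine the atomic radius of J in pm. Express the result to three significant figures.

For a diamond cubic cell (Z = 8), a³ = Z·M/(N_A·ρ) = 8 × 184.2 / (6.022 × 10²³ × 14.40) = 1.699 × 10^-22 cm³, so a = 5.539 × 10^-8 cm = 553.9 pm.
Nearest neighbors lie along the body diagonal with √3·a = 8r, so r = 0.2165 × a = 120 pm.

120 pm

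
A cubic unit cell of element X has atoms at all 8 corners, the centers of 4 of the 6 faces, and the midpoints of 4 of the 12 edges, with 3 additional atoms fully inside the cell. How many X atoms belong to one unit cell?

Corner atoms are shared by 8 cells (1/8 each), face atoms by 2 (1/2 each), edge atoms by 4 (1/4 each), interior atoms are unshared.
Net atoms = 8 × 1/8 + 4 × 1/2 + 4 × 1/4 + 3 = 1 + 2 + 1 + 3 = 7.

7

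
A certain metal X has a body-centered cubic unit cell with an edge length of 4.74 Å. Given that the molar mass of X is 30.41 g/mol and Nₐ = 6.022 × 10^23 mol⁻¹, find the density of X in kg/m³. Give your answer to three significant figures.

A BCC unit cell contains Z = 2 atoms.
Cell volume: a³ = (4.74 Å)³ = (4.740 × 10^-8 cm)³ = 1.065 × 10^-22 cm³.
ρ = Z·M/(N_A·a³) = 2 × 30.41 / (6.022 × 10²³ × 1.065 × 10^-22) = 0.9484 g/cm³ = 948 kg/m³.

948 kg/m³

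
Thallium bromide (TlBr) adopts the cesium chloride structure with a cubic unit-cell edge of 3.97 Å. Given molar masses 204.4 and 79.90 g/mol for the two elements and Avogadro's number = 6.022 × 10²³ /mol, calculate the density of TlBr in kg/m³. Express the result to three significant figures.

7550 kg/m³

The cesium chloride structure contains Z = 1 formula unit per cell; M(TlBr) = 204.4 + 79.90 = 284.3 g/mol.
a³ = (3.970 × 10^-8 cm)³ = 6.257 × 10^-23 cm³.
ρ = 1 × 284.3 / (6.022 × 10²³ × 6.257 × 10^-23) = 7.545 g/cm³ = 7550 kg/m³.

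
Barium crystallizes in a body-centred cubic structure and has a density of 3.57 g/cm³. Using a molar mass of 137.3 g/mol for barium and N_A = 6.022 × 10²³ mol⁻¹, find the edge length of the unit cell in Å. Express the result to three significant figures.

With Z = 2 atoms per BCC cell, a³ = Z·M/(N_A·ρ) = 2 × 137.3 / (6.022 × 10²³ × 3.570 g/cm³) = 1.277 × 10^-22 cm³.
a = (1.277 × 10^-22)^(1/3) = 5.036 × 10^-8 cm = 5.04 Å.

5.04 Å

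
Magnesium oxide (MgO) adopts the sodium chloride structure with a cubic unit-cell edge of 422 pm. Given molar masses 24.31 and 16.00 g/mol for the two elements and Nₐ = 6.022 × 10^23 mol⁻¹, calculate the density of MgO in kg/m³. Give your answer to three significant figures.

The sodium chloride structure contains Z = 4 formula units per cell; M(MgO) = 24.31 + 16.00 = 40.31 g/mol.
a³ = (4.220 × 10^-8 cm)³ = 7.515 × 10^-23 cm³.
ρ = 4 × 40.31 / (6.022 × 10²³ × 7.515 × 10^-23) = 3.563 g/cm³ = 3560 kg/m³.

3560 kg/m³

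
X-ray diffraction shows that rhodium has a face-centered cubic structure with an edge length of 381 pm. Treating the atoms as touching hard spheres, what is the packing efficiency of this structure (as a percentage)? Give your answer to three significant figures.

74.0%

In an FCC lattice atoms touch along the face diagonal, so √2·a = 4r, so r = 0.3536a = 134.7 pm.
Packing fraction = Z·(4/3)πr³ / a³ = 4 × (4/3)π × (134.7)³ / (381)³ = 0.7405 = 74.0%.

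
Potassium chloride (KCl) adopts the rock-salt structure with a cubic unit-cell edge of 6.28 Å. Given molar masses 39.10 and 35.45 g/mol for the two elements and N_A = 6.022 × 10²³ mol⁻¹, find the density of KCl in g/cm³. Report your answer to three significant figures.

The rock-salt structure contains Z = 4 formula units per cell; M(KCl) = 39.10 + 35.45 = 74.55 g/mol.
a³ = (6.280 × 10^-8 cm)³ = 2.477 × 10^-22 cm³.
ρ = 4 × 74.55 / (6.022 × 10²³ × 2.477 × 10^-22) = 1.999 g/cm³.

2.00 g/cm³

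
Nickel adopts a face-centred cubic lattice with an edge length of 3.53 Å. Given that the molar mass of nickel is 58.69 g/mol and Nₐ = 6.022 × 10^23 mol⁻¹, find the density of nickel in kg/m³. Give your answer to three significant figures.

An FCC unit cell contains Z = 4 atoms.
Cell volume: a³ = (3.53 Å)³ = (3.530 × 10^-8 cm)³ = 4.399 × 10^-23 cm³.
ρ = Z·M/(N_A·a³) = 4 × 58.69 / (6.022 × 10²³ × 4.399 × 10^-23) = 8.863 g/cm³ = 8860 kg/m³.

8860 kg/m³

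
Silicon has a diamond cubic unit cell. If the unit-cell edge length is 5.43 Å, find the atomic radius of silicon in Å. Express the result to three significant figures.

1.18 Å

In a diamond cubic lattice, nearest neighbors lie along the body diagonal with √3·a = 8r.
r = √3·a/8 = 1.7321 × 5.43 / 8 = 1.18 Å.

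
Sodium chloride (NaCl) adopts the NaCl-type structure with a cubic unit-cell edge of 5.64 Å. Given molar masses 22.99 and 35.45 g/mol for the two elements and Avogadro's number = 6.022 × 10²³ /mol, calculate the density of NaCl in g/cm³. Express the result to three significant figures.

The NaCl-type structure contains Z = 4 formula units per cell; M(NaCl) = 22.99 + 35.45 = 58.44 g/mol.
a³ = (5.640 × 10^-8 cm)³ = 1.794 × 10^-22 cm³.
ρ = 4 × 58.44 / (6.022 × 10²³ × 1.794 × 10^-22) = 2.164 g/cm³.

2.16 g/cm³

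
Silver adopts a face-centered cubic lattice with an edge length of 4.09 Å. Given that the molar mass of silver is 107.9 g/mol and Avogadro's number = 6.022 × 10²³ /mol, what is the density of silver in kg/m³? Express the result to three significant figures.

An FCC unit cell contains Z = 4 atoms.
Cell volume: a³ = (4.09 Å)³ = (4.090 × 10^-8 cm)³ = 6.842 × 10^-23 cm³.
ρ = Z·M/(N_A·a³) = 4 × 107.9 / (6.022 × 10²³ × 6.842 × 10^-23) = 10.48 g/cm³ = 10500 kg/m³.

10500 kg/m³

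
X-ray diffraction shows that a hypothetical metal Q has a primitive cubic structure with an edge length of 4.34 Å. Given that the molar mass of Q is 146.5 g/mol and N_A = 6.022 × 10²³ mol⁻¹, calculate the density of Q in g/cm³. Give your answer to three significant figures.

A simple cubic unit cell contains Z = 1 atom.
Cell volume: a³ = (4.34 Å)³ = (4.340 × 10^-8 cm)³ = 8.175 × 10^-23 cm³.
ρ = Z·M/(N_A·a³) = 1 × 146.5 / (6.022 × 10²³ × 8.175 × 10^-23) = 2.976 g/cm³.

2.98 g/cm³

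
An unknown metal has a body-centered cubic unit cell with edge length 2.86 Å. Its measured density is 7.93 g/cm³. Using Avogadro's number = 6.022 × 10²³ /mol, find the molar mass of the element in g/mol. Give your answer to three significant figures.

55.9 g/mol

A BCC cell has Z = 2 atoms; a = 2.860 × 10^-8 cm.
M = ρ·N_A·a³/Z = 7.93 × 6.022 × 10²³ × 2.339 × 10^-23 / 2 = 55.9 g/mol.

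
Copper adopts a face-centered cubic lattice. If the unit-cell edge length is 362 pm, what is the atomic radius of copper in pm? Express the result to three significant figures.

In an FCC lattice, atoms touch along the face diagonal, so √2·a = 4r.
r = √2·a/4 = 1.4142 × 362 / 4 = 128 pm.

128 pm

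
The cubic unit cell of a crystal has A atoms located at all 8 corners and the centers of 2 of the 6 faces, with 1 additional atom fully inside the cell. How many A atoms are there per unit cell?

Corner atoms are shared by 8 cells (1/8 each), face atoms by 2 (1/2 each), interior atoms are unshared.
Net atoms = 8 × 1/8 + 2 × 1/2 + 1 = 1 + 1 + 1 = 3.

3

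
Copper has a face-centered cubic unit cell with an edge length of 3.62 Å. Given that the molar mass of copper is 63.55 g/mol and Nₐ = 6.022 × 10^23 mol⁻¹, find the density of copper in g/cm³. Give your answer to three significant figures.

An FCC unit cell contains Z = 4 atoms.
Cell volume: a³ = (3.62 Å)³ = (3.620 × 10^-8 cm)³ = 4.744 × 10^-23 cm³.
ρ = Z·M/(N_A·a³) = 4 × 63.55 / (6.022 × 10²³ × 4.744 × 10^-23) = 8.898 g/cm³.

8.90 g/cm³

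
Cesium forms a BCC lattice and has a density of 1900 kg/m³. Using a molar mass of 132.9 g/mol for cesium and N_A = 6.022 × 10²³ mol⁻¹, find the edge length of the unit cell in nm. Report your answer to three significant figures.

With Z = 2 atoms per BCC cell, a³ = Z·M/(N_A·ρ) = 2 × 132.9 / (6.022 × 10²³ × 1.900 g/cm³) = 2.323 × 10^-22 cm³.
a = (2.323 × 10^-22)^(1/3) = 6.147 × 10^-8 cm = 0.615 nm.

0.615 nm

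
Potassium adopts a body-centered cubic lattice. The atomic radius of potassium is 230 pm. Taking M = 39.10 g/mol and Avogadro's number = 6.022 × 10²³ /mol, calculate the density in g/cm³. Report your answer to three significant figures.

In a BCC lattice, atoms touch along the body diagonal, so √3·a = 4r, giving a = 531.2 pm = 5.312 × 10^-8 cm.
With Z = 2, ρ = Z·M/(N_A·a³) = 2 × 39.10 / (6.022 × 10²³ × 1.499 × 10^-22) = 0.8665 g/cm³.

0.867 g/cm³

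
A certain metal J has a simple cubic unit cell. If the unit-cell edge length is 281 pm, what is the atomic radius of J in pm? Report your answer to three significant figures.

In a simple cubic lattice, atoms touch along the cell edge, so a = 2r.
r = a/2 = 281/2 = 141 pm.

141 pm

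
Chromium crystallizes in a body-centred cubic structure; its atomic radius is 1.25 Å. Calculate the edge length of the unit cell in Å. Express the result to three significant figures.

In a BCC lattice, atoms touch along the body diagonal, so √3·a = 4r.
a = 4r/√3 = 4 × 1.25 / 1.7321 = 2.89 Å.

2.89 Å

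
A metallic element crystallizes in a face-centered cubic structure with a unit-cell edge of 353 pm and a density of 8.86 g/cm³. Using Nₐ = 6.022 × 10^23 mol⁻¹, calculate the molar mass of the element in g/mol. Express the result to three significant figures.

58.7 g/mol

An FCC cell has Z = 4 atoms; a = 3.530 × 10^-8 cm.
M = ρ·N_A·a³/Z = 8.86 × 6.022 × 10²³ × 4.399 × 10^-23 / 4 = 58.7 g/mol.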